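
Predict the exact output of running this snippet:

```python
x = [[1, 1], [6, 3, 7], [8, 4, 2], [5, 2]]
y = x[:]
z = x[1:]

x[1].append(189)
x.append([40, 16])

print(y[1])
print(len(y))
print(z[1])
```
[6, 3, 7, 189]
4
[8, 4, 2]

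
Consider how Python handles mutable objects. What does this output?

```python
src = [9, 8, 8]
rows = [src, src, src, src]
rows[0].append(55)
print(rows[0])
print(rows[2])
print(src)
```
[9, 8, 8, 55]
[9, 8, 8, 55]
[9, 8, 8, 55]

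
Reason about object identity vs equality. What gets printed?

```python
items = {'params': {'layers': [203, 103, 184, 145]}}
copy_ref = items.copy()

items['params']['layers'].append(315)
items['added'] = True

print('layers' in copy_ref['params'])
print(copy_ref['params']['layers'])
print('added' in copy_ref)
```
True
[203, 103, 184, 145, 315]
False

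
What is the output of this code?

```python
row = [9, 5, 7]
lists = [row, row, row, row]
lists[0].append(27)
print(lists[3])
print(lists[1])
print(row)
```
[9, 5, 7, 27]
[9, 5, 7, 27]
[9, 5, 7, 27]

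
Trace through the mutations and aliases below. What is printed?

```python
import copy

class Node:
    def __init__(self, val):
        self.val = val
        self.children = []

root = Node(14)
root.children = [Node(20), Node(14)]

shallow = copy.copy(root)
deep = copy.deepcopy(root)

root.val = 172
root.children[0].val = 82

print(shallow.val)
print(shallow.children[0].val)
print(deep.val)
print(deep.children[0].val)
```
14
82
14
20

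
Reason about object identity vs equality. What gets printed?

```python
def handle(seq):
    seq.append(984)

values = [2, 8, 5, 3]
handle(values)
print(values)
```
[2, 8, 5, 3, 984]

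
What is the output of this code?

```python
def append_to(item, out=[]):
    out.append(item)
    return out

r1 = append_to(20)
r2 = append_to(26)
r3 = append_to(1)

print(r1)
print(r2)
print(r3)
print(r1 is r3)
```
[20, 26, 1]
[20, 26, 1]
[20, 26, 1]
True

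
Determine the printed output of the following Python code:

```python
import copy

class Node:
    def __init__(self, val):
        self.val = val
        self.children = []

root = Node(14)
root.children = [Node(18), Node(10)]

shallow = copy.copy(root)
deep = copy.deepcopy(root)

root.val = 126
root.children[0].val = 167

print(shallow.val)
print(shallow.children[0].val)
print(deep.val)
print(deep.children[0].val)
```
14
167
14
18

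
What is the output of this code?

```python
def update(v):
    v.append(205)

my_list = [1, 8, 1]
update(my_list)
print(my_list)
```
[1, 8, 1, 205]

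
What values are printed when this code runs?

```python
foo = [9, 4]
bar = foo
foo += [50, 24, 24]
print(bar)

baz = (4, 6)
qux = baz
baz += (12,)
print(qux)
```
[9, 4, 50, 24, 24]
(4, 6)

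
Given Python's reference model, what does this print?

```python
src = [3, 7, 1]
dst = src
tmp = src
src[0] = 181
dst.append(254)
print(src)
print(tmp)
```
[181, 7, 1, 254]
[181, 7, 1, 254]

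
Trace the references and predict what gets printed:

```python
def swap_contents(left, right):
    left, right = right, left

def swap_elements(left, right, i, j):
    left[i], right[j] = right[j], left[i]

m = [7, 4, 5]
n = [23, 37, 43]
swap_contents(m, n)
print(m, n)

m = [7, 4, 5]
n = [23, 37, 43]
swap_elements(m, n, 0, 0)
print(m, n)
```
[7, 4, 5] [23, 37, 43]
[23, 4, 5] [7, 37, 43]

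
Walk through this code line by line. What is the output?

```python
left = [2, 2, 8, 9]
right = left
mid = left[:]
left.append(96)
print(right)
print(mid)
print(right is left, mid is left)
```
[2, 2, 8, 9, 96]
[2, 2, 8, 9]
True False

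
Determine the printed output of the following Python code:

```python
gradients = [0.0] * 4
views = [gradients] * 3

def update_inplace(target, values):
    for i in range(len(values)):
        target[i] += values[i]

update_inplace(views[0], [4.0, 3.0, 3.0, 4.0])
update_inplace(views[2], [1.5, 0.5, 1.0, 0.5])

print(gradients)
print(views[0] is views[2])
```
[5.5, 3.5, 4.0, 4.5]
True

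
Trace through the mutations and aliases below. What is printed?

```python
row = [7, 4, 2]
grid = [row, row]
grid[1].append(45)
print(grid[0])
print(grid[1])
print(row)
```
[7, 4, 2, 45]
[7, 4, 2, 45]
[7, 4, 2, 45]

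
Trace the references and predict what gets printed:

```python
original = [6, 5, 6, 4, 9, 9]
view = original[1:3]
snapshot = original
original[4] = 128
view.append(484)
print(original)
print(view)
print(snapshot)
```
[6, 5, 6, 4, 128, 9]
[5, 6, 484]
[6, 5, 6, 4, 128, 9]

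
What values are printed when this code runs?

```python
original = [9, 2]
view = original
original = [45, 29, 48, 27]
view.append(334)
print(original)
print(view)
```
[45, 29, 48, 27]
[9, 2, 334]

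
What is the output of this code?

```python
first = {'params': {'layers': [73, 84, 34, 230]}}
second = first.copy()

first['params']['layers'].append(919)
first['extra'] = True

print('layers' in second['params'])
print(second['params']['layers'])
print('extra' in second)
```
True
[73, 84, 34, 230, 919]
False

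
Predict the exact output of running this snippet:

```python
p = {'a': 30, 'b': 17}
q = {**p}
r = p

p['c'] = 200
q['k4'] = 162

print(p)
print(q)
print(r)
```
{'a': 30, 'b': 17, 'c': 200}
{'a': 30, 'b': 17, 'k4': 162}
{'a': 30, 'b': 17, 'c': 200}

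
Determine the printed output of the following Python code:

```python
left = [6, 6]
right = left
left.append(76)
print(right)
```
[6, 6, 76]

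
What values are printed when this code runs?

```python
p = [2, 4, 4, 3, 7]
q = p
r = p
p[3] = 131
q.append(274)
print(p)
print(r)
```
[2, 4, 4, 131, 7, 274]
[2, 4, 4, 131, 7, 274]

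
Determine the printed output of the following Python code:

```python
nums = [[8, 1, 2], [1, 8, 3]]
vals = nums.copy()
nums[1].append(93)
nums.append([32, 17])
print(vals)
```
[[8, 1, 2], [1, 8, 3, 93]]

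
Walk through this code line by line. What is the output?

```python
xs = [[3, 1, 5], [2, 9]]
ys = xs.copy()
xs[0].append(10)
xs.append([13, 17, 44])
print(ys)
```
[[3, 1, 5, 10], [2, 9]]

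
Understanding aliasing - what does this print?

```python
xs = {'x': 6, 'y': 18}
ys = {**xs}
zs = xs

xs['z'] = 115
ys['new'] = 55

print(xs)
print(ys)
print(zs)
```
{'x': 6, 'y': 18, 'z': 115}
{'x': 6, 'y': 18, 'new': 55}
{'x': 6, 'y': 18, 'z': 115}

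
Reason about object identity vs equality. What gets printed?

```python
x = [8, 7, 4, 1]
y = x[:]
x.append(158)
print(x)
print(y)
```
[8, 7, 4, 1, 158]
[8, 7, 4, 1]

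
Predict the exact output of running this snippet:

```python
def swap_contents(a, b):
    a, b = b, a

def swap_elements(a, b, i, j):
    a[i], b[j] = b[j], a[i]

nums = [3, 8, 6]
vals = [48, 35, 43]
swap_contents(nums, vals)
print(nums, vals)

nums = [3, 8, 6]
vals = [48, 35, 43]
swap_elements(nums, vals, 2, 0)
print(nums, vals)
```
[3, 8, 6] [48, 35, 43]
[3, 8, 48] [6, 35, 43]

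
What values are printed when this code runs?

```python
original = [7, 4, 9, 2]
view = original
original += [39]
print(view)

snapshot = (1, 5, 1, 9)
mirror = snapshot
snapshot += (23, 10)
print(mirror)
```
[7, 4, 9, 2, 39]
(1, 5, 1, 9)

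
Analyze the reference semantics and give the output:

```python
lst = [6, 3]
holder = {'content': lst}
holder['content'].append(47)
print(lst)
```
[6, 3, 47]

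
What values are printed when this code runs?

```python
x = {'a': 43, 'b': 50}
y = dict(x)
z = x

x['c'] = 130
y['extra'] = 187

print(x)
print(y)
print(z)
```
{'a': 43, 'b': 50, 'c': 130}
{'a': 43, 'b': 50, 'extra': 187}
{'a': 43, 'b': 50, 'c': 130}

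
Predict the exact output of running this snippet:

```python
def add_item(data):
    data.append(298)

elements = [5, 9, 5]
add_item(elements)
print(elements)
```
[5, 9, 5, 298]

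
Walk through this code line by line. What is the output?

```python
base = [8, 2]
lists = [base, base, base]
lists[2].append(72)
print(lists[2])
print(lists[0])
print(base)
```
[8, 2, 72]
[8, 2, 72]
[8, 2, 72]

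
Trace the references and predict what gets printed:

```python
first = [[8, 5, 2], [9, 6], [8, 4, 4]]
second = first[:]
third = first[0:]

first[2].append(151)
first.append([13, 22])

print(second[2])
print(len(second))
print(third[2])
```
[8, 4, 4, 151]
3
[8, 4, 4, 151]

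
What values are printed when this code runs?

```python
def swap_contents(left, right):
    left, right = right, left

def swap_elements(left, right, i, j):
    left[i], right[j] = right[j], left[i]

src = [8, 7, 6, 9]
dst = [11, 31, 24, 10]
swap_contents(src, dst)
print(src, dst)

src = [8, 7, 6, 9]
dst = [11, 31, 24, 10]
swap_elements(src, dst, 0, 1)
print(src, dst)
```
[8, 7, 6, 9] [11, 31, 24, 10]
[31, 7, 6, 9] [11, 8, 24, 10]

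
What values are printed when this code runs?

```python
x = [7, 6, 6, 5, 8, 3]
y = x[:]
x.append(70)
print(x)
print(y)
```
[7, 6, 6, 5, 8, 3, 70]
[7, 6, 6, 5, 8, 3]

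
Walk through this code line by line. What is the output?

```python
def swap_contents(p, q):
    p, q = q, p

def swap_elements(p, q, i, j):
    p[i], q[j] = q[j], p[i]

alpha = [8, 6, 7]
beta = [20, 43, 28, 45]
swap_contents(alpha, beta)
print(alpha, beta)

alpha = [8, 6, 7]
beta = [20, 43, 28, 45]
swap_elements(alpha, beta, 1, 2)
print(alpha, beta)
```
[8, 6, 7] [20, 43, 28, 45]
[8, 28, 7] [20, 43, 6, 45]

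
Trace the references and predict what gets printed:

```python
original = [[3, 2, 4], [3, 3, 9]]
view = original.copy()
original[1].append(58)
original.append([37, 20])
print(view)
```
[[3, 2, 4], [3, 3, 9, 58]]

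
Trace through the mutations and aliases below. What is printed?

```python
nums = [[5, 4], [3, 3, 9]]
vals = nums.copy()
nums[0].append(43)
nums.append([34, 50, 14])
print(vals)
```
[[5, 4, 43], [3, 3, 9]]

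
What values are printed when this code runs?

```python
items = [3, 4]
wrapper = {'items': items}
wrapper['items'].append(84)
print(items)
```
[3, 4, 84]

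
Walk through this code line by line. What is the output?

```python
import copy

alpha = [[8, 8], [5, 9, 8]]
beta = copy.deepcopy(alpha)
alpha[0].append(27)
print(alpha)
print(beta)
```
[[8, 8, 27], [5, 9, 8]]
[[8, 8], [5, 9, 8]]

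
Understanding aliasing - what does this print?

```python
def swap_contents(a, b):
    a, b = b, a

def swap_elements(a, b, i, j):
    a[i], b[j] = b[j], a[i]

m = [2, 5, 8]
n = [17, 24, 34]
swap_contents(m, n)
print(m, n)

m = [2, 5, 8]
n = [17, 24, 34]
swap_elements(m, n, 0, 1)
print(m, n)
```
[2, 5, 8] [17, 24, 34]
[24, 5, 8] [17, 2, 34]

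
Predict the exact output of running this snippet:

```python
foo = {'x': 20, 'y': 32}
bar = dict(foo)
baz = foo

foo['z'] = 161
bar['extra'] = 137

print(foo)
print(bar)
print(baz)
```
{'x': 20, 'y': 32, 'z': 161}
{'x': 20, 'y': 32, 'extra': 137}
{'x': 20, 'y': 32, 'z': 161}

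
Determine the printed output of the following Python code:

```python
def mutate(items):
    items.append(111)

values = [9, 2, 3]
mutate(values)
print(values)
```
[9, 2, 3, 111]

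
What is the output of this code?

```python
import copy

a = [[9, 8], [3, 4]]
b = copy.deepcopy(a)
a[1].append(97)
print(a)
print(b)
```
[[9, 8], [3, 4, 97]]
[[9, 8], [3, 4]]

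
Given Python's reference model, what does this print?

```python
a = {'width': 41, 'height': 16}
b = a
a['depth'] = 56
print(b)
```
{'width': 41, 'height': 16, 'depth': 56}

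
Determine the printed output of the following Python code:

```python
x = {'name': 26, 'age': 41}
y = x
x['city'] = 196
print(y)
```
{'name': 26, 'age': 41, 'city': 196}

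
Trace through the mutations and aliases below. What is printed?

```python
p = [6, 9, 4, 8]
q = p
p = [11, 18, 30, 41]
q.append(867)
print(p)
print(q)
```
[11, 18, 30, 41]
[6, 9, 4, 8, 867]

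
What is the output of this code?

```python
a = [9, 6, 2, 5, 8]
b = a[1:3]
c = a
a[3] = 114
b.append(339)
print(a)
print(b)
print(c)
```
[9, 6, 2, 114, 8]
[6, 2, 339]
[9, 6, 2, 114, 8]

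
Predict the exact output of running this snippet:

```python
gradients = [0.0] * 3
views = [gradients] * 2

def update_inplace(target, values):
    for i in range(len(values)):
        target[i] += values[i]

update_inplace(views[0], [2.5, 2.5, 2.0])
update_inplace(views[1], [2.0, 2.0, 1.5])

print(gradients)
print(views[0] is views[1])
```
[4.5, 4.5, 3.5]
True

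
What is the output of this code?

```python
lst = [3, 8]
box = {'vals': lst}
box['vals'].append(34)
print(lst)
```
[3, 8, 34]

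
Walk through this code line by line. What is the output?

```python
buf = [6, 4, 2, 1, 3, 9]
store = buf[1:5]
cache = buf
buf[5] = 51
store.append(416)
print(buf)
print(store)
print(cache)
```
[6, 4, 2, 1, 3, 51]
[4, 2, 1, 3, 416]
[6, 4, 2, 1, 3, 51]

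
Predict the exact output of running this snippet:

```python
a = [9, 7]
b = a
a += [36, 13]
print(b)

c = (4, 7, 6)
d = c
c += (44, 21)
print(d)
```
[9, 7, 36, 13]
(4, 7, 6)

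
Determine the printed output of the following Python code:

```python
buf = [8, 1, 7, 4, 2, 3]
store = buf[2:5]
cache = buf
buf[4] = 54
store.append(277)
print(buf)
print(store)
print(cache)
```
[8, 1, 7, 4, 54, 3]
[7, 4, 2, 277]
[8, 1, 7, 4, 54, 3]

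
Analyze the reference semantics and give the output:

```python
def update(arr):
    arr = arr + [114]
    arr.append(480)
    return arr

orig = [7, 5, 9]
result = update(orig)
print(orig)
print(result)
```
[7, 5, 9]
[7, 5, 9, 114, 480]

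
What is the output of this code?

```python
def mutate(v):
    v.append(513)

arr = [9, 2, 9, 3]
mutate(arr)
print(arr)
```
[9, 2, 9, 3, 513]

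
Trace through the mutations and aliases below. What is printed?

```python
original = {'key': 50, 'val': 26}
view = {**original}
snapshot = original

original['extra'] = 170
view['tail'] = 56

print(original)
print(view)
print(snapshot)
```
{'key': 50, 'val': 26, 'extra': 170}
{'key': 50, 'val': 26, 'tail': 56}
{'key': 50, 'val': 26, 'extra': 170}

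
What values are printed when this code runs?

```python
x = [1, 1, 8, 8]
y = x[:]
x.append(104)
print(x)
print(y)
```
[1, 1, 8, 8, 104]
[1, 1, 8, 8]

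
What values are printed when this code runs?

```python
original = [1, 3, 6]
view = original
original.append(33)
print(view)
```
[1, 3, 6, 33]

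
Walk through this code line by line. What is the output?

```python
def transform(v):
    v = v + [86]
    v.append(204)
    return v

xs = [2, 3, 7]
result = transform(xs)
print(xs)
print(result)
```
[2, 3, 7]
[2, 3, 7, 86, 204]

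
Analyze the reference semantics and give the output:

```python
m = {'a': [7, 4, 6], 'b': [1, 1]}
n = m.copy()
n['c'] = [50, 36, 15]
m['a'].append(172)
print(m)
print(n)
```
{'a': [7, 4, 6, 172], 'b': [1, 1]}
{'a': [7, 4, 6, 172], 'b': [1, 1], 'c': [50, 36, 15]}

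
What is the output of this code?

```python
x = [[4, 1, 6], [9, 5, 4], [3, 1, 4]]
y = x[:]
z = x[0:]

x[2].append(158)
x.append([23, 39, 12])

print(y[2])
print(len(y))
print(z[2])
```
[3, 1, 4, 158]
3
[3, 1, 4, 158]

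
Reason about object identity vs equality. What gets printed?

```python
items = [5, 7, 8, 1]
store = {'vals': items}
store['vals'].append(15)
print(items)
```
[5, 7, 8, 1, 15]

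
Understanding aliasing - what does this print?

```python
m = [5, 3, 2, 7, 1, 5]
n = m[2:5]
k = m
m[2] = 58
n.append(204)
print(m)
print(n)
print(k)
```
[5, 3, 58, 7, 1, 5]
[2, 7, 1, 204]
[5, 3, 58, 7, 1, 5]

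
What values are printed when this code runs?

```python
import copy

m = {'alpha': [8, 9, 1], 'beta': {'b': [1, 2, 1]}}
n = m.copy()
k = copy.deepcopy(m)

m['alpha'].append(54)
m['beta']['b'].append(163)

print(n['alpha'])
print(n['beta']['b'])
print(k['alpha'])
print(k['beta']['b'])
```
[8, 9, 1, 54]
[1, 2, 1, 163]
[8, 9, 1]
[1, 2, 1]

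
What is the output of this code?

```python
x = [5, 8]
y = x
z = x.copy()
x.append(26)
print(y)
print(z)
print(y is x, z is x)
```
[5, 8, 26]
[5, 8]
True False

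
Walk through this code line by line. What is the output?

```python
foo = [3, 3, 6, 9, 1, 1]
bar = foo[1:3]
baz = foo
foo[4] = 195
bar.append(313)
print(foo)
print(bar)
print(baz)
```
[3, 3, 6, 9, 195, 1]
[3, 6, 313]
[3, 3, 6, 9, 195, 1]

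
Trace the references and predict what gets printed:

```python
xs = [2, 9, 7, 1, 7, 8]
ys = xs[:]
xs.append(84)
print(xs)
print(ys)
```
[2, 9, 7, 1, 7, 8, 84]
[2, 9, 7, 1, 7, 8]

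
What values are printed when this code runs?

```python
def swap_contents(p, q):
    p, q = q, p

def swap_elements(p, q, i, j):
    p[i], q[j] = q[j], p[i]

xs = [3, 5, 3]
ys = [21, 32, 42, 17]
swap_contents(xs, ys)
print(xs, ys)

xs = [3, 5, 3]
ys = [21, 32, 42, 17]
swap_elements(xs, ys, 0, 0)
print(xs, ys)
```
[3, 5, 3] [21, 32, 42, 17]
[21, 5, 3] [3, 32, 42, 17]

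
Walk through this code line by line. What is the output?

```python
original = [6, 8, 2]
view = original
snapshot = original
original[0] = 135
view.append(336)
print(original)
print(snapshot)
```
[135, 8, 2, 336]
[135, 8, 2, 336]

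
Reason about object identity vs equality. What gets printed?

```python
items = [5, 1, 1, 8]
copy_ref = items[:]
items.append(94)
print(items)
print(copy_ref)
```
[5, 1, 1, 8, 94]
[5, 1, 1, 8]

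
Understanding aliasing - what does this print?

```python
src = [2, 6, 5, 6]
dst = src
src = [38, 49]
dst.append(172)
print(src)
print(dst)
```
[38, 49]
[2, 6, 5, 6, 172]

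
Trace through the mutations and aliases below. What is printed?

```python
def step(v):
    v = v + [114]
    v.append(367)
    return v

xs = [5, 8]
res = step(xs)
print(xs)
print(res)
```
[5, 8]
[5, 8, 114, 367]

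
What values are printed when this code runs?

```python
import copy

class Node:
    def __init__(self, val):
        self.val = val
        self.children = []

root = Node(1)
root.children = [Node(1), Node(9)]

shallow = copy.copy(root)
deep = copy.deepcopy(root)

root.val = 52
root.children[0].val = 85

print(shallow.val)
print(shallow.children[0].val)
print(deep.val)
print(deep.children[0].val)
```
1
85
1
1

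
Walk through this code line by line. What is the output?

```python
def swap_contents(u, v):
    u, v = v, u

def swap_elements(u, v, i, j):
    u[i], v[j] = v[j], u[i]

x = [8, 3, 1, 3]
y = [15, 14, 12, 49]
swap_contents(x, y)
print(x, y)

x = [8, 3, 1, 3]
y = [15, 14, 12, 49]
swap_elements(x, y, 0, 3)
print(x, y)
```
[8, 3, 1, 3] [15, 14, 12, 49]
[49, 3, 1, 3] [15, 14, 12, 8]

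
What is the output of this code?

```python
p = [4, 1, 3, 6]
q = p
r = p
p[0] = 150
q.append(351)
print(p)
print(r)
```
[150, 1, 3, 6, 351]
[150, 1, 3, 6, 351]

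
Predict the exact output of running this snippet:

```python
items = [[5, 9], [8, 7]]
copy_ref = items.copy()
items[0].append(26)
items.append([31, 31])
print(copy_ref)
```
[[5, 9, 26], [8, 7]]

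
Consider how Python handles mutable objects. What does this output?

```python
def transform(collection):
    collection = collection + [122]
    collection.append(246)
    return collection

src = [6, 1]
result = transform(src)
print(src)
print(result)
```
[6, 1]
[6, 1, 122, 246]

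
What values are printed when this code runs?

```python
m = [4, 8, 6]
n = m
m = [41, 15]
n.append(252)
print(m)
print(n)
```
[41, 15]
[4, 8, 6, 252]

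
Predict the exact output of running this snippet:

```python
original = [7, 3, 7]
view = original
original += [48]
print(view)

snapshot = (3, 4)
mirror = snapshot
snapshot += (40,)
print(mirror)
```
[7, 3, 7, 48]
(3, 4)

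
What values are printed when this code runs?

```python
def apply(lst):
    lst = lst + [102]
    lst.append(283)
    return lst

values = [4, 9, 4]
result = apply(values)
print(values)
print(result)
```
[4, 9, 4]
[4, 9, 4, 102, 283]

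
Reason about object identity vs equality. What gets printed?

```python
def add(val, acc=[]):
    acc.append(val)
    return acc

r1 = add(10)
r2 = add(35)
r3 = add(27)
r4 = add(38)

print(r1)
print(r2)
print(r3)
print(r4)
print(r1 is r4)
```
[10, 35, 27, 38]
[10, 35, 27, 38]
[10, 35, 27, 38]
[10, 35, 27, 38]
True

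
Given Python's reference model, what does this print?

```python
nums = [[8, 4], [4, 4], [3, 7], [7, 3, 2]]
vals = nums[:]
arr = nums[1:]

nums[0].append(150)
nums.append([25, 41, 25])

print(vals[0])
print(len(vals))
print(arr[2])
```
[8, 4, 150]
4
[7, 3, 2]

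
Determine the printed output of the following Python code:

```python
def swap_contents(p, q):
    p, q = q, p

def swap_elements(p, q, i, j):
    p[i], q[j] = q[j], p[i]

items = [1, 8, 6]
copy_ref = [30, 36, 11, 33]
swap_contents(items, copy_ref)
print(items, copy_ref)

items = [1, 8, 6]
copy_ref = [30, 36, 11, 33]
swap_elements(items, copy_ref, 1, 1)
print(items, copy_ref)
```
[1, 8, 6] [30, 36, 11, 33]
[1, 36, 6] [30, 8, 11, 33]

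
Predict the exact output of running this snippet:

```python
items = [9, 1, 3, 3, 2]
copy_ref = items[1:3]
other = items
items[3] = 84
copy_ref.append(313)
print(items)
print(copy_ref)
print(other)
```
[9, 1, 3, 84, 2]
[1, 3, 313]
[9, 1, 3, 84, 2]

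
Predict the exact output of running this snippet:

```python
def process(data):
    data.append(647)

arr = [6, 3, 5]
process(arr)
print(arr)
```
[6, 3, 5, 647]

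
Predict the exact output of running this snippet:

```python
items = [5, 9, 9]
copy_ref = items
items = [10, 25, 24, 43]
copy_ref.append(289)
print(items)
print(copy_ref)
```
[10, 25, 24, 43]
[5, 9, 9, 289]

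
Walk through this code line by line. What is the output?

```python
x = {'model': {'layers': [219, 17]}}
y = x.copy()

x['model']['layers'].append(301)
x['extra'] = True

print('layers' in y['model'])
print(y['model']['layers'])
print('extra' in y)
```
True
[219, 17, 301]
False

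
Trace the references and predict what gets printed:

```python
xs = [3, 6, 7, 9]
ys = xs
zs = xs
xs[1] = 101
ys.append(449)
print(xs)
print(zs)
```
[3, 101, 7, 9, 449]
[3, 101, 7, 9, 449]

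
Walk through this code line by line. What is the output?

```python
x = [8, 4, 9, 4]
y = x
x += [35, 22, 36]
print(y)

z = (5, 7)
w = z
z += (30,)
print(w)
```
[8, 4, 9, 4, 35, 22, 36]
(5, 7)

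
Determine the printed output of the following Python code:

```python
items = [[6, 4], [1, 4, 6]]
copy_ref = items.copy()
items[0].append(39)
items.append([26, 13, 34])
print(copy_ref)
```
[[6, 4, 39], [1, 4, 6]]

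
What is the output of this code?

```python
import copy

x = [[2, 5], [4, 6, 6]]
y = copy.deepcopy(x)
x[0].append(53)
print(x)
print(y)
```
[[2, 5, 53], [4, 6, 6]]
[[2, 5], [4, 6, 6]]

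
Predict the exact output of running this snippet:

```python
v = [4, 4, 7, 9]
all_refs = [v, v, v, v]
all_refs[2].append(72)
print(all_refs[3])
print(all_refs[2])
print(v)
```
[4, 4, 7, 9, 72]
[4, 4, 7, 9, 72]
[4, 4, 7, 9, 72]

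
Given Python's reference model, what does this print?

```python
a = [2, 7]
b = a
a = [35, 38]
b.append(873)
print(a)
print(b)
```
[35, 38]
[2, 7, 873]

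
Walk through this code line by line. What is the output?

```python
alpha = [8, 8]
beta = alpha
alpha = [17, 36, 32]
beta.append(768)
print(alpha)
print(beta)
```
[17, 36, 32]
[8, 8, 768]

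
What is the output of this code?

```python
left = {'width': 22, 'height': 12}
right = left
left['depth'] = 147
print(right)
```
{'width': 22, 'height': 12, 'depth': 147}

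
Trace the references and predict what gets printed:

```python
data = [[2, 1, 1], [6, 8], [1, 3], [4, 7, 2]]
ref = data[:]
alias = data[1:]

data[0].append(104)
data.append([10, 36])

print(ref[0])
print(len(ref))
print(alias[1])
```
[2, 1, 1, 104]
4
[1, 3]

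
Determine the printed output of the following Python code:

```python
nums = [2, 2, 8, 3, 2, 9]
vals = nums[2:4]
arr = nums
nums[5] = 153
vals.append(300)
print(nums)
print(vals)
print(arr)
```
[2, 2, 8, 3, 2, 153]
[8, 3, 300]
[2, 2, 8, 3, 2, 153]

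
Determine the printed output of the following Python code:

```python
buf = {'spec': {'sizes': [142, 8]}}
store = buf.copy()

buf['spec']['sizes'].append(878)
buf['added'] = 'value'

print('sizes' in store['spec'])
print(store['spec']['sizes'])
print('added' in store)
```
True
[142, 8, 878]
False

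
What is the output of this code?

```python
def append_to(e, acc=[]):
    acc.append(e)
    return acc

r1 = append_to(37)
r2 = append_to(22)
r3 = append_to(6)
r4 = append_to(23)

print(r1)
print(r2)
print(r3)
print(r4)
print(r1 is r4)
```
[37, 22, 6, 23]
[37, 22, 6, 23]
[37, 22, 6, 23]
[37, 22, 6, 23]
True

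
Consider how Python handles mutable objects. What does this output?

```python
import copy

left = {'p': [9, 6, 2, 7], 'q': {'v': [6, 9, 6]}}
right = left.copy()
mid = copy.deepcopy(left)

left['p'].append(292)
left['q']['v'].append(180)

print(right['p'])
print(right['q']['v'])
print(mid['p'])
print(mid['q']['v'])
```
[9, 6, 2, 7, 292]
[6, 9, 6, 180]
[9, 6, 2, 7]
[6, 9, 6]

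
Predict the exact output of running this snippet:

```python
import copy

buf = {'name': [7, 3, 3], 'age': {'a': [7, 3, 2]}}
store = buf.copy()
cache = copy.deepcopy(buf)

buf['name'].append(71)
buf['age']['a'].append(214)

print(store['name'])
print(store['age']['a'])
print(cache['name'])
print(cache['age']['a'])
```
[7, 3, 3, 71]
[7, 3, 2, 214]
[7, 3, 3]
[7, 3, 2]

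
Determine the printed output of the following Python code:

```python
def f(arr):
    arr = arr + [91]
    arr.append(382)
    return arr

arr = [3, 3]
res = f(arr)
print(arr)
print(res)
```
[3, 3]
[3, 3, 91, 382]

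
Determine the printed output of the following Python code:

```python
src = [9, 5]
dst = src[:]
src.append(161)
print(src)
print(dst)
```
[9, 5, 161]
[9, 5]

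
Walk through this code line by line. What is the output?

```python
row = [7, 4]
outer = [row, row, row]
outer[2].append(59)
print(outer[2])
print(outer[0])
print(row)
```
[7, 4, 59]
[7, 4, 59]
[7, 4, 59]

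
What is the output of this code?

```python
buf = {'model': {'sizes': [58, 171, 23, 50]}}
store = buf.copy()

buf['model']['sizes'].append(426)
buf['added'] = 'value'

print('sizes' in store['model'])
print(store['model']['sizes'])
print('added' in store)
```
True
[58, 171, 23, 50, 426]
False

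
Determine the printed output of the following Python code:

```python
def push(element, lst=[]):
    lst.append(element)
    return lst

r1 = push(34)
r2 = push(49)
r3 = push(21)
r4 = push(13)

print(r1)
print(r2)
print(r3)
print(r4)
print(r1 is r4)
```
[34, 49, 21, 13]
[34, 49, 21, 13]
[34, 49, 21, 13]
[34, 49, 21, 13]
True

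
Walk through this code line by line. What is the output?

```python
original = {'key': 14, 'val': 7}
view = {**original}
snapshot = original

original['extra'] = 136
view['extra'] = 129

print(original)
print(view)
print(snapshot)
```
{'key': 14, 'val': 7, 'extra': 136}
{'key': 14, 'val': 7, 'extra': 129}
{'key': 14, 'val': 7, 'extra': 136}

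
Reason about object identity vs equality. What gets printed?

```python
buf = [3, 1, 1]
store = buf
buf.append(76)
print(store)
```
[3, 1, 1, 76]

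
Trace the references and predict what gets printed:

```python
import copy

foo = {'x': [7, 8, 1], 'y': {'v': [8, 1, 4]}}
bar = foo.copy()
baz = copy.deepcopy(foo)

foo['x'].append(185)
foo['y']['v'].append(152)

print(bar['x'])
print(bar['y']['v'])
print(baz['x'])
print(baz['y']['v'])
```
[7, 8, 1, 185]
[8, 1, 4, 152]
[7, 8, 1]
[8, 1, 4]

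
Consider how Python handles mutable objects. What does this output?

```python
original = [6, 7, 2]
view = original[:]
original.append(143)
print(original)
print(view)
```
[6, 7, 2, 143]
[6, 7, 2]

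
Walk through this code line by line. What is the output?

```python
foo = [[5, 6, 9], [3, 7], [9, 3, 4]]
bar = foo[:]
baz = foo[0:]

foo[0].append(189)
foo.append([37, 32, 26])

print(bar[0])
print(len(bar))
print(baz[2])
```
[5, 6, 9, 189]
3
[9, 3, 4]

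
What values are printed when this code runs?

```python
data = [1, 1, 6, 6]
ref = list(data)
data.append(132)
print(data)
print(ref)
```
[1, 1, 6, 6, 132]
[1, 1, 6, 6]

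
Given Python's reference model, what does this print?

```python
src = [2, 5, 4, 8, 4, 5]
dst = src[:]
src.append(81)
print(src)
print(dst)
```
[2, 5, 4, 8, 4, 5, 81]
[2, 5, 4, 8, 4, 5]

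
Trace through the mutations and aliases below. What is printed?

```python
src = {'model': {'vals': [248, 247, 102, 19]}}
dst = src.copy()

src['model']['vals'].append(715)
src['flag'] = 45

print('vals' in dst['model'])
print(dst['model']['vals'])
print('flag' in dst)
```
True
[248, 247, 102, 19, 715]
False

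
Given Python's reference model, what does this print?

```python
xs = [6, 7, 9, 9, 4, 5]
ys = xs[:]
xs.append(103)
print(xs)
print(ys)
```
[6, 7, 9, 9, 4, 5, 103]
[6, 7, 9, 9, 4, 5]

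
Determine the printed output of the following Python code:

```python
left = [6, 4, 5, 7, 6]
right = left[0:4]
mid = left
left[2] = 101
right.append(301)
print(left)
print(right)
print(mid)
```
[6, 4, 101, 7, 6]
[6, 4, 5, 7, 301]
[6, 4, 101, 7, 6]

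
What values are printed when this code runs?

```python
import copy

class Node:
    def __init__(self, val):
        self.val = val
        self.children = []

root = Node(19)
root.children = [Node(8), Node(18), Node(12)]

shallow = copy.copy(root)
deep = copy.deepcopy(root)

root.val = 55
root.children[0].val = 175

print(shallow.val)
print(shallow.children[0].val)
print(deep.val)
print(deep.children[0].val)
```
19
175
19
8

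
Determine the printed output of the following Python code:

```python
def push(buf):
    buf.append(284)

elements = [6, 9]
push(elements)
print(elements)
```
[6, 9, 284]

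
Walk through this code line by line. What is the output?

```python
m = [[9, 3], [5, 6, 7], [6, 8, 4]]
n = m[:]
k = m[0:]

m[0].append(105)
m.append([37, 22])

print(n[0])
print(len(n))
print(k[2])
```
[9, 3, 105]
3
[6, 8, 4]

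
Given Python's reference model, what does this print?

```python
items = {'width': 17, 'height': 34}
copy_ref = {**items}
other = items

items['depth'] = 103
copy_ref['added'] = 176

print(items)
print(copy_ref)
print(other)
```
{'width': 17, 'height': 34, 'depth': 103}
{'width': 17, 'height': 34, 'added': 176}
{'width': 17, 'height': 34, 'depth': 103}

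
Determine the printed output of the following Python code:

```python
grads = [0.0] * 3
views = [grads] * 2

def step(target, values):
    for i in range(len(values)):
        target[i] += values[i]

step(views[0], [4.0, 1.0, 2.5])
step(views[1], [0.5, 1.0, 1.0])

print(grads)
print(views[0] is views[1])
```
[4.5, 2.0, 3.5]
True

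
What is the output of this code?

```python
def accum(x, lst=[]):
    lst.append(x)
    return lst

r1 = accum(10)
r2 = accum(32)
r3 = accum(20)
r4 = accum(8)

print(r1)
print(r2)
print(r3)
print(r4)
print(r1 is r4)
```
[10, 32, 20, 8]
[10, 32, 20, 8]
[10, 32, 20, 8]
[10, 32, 20, 8]
True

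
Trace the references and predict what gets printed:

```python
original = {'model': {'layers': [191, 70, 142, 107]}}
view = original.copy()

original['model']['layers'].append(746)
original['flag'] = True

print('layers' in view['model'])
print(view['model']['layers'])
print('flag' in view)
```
True
[191, 70, 142, 107, 746]
False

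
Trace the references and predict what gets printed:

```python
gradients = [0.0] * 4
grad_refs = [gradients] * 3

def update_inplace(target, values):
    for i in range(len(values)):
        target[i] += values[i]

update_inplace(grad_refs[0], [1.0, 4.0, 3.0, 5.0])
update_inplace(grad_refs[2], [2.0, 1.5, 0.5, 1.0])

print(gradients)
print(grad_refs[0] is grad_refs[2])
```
[3.0, 5.5, 3.5, 6.0]
True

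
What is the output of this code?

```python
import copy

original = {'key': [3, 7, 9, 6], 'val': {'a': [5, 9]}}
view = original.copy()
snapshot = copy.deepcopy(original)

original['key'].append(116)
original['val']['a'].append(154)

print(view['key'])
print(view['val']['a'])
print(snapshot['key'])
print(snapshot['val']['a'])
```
[3, 7, 9, 6, 116]
[5, 9, 154]
[3, 7, 9, 6]
[5, 9]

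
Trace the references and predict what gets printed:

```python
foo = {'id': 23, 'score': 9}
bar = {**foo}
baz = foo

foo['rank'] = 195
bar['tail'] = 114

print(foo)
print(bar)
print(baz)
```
{'id': 23, 'score': 9, 'rank': 195}
{'id': 23, 'score': 9, 'tail': 114}
{'id': 23, 'score': 9, 'rank': 195}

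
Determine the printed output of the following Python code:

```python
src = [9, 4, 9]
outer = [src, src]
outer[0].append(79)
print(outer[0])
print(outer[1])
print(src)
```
[9, 4, 9, 79]
[9, 4, 9, 79]
[9, 4, 9, 79]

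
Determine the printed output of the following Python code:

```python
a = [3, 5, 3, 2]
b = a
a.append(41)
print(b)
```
[3, 5, 3, 2, 41]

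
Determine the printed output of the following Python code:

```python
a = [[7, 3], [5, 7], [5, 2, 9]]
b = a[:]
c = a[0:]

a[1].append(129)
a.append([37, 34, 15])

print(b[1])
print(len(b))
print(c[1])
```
[5, 7, 129]
3
[5, 7, 129]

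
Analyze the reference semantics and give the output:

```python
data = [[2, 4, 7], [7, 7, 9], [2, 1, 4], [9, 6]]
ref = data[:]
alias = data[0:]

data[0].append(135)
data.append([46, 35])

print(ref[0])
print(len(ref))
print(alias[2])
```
[2, 4, 7, 135]
4
[2, 1, 4]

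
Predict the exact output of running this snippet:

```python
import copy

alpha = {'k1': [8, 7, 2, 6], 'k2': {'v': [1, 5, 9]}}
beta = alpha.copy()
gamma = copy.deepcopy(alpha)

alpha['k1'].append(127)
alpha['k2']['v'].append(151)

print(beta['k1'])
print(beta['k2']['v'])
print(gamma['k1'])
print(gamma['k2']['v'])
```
[8, 7, 2, 6, 127]
[1, 5, 9, 151]
[8, 7, 2, 6]
[1, 5, 9]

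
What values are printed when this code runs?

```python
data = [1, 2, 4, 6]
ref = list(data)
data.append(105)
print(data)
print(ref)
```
[1, 2, 4, 6, 105]
[1, 2, 4, 6]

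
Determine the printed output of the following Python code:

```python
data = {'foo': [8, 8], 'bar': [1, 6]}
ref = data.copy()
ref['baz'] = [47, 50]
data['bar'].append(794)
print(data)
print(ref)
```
{'foo': [8, 8], 'bar': [1, 6, 794]}
{'foo': [8, 8], 'bar': [1, 6, 794], 'baz': [47, 50]}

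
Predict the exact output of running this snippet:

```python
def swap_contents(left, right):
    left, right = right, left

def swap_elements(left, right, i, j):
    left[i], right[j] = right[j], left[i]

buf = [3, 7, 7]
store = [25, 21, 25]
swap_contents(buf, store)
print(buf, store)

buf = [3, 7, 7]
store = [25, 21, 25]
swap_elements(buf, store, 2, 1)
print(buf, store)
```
[3, 7, 7] [25, 21, 25]
[3, 7, 21] [25, 7, 25]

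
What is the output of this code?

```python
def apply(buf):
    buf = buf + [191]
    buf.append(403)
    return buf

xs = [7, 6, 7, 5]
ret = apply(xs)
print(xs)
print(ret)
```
[7, 6, 7, 5]
[7, 6, 7, 5, 191, 403]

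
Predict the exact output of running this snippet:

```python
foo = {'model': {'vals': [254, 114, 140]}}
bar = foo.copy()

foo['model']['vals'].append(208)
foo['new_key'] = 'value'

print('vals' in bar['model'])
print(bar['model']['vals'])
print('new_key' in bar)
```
True
[254, 114, 140, 208]
False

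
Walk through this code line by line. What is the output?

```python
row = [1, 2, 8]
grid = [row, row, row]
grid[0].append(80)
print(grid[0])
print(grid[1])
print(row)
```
[1, 2, 8, 80]
[1, 2, 8, 80]
[1, 2, 8, 80]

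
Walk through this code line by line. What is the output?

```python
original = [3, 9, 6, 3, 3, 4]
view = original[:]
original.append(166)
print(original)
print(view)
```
[3, 9, 6, 3, 3, 4, 166]
[3, 9, 6, 3, 3, 4]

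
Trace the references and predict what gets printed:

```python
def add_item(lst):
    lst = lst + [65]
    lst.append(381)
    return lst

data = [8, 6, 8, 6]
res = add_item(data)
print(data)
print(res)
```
[8, 6, 8, 6]
[8, 6, 8, 6, 65, 381]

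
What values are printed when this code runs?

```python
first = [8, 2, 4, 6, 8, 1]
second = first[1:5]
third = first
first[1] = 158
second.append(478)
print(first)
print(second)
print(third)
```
[8, 158, 4, 6, 8, 1]
[2, 4, 6, 8, 478]
[8, 158, 4, 6, 8, 1]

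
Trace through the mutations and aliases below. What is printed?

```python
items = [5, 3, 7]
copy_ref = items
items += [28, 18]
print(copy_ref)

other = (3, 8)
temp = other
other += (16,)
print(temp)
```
[5, 3, 7, 28, 18]
(3, 8)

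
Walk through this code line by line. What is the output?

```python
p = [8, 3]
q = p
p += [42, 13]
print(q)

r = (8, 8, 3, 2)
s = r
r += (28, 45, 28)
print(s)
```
[8, 3, 42, 13]
(8, 8, 3, 2)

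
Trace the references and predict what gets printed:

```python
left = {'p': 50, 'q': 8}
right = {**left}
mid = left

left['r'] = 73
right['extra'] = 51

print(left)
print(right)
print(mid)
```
{'p': 50, 'q': 8, 'r': 73}
{'p': 50, 'q': 8, 'extra': 51}
{'p': 50, 'q': 8, 'r': 73}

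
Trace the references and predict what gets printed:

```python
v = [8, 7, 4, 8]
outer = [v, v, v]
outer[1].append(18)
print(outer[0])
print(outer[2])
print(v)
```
[8, 7, 4, 8, 18]
[8, 7, 4, 8, 18]
[8, 7, 4, 8, 18]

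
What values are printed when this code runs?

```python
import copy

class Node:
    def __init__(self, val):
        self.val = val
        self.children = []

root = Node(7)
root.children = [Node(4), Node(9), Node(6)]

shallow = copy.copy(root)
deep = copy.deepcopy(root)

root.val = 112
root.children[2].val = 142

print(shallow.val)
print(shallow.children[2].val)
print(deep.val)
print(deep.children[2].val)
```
7
142
7
6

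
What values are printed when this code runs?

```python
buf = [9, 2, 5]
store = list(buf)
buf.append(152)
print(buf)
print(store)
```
[9, 2, 5, 152]
[9, 2, 5]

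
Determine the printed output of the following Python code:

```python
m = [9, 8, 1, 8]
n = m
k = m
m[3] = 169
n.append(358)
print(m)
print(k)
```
[9, 8, 1, 169, 358]
[9, 8, 1, 169, 358]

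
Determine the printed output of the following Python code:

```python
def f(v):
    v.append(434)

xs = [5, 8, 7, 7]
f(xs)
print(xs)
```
[5, 8, 7, 7, 434]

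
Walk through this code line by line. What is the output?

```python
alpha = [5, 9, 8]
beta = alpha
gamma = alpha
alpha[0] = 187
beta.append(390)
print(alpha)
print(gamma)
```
[187, 9, 8, 390]
[187, 9, 8, 390]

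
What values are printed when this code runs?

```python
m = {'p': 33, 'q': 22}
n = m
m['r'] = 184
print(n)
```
{'p': 33, 'q': 22, 'r': 184}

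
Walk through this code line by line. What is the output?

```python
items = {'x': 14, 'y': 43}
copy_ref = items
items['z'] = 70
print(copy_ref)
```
{'x': 14, 'y': 43, 'z': 70}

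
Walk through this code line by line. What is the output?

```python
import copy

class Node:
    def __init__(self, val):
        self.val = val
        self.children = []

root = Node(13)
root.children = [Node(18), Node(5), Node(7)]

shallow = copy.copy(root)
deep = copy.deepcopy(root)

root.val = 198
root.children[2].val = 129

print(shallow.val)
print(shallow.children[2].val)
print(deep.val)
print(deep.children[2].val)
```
13
129
13
7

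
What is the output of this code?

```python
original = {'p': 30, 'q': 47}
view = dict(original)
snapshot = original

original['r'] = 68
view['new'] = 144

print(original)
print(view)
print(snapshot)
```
{'p': 30, 'q': 47, 'r': 68}
{'p': 30, 'q': 47, 'new': 144}
{'p': 30, 'q': 47, 'r': 68}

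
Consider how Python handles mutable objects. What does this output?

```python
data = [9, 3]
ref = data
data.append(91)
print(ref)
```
[9, 3, 91]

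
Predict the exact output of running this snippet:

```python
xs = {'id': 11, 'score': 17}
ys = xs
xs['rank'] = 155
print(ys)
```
{'id': 11, 'score': 17, 'rank': 155}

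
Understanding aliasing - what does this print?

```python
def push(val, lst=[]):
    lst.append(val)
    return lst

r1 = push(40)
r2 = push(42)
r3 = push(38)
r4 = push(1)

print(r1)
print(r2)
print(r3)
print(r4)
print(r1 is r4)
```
[40, 42, 38, 1]
[40, 42, 38, 1]
[40, 42, 38, 1]
[40, 42, 38, 1]
True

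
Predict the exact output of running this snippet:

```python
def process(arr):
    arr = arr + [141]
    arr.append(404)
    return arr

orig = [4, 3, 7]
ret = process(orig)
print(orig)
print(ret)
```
[4, 3, 7]
[4, 3, 7, 141, 404]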